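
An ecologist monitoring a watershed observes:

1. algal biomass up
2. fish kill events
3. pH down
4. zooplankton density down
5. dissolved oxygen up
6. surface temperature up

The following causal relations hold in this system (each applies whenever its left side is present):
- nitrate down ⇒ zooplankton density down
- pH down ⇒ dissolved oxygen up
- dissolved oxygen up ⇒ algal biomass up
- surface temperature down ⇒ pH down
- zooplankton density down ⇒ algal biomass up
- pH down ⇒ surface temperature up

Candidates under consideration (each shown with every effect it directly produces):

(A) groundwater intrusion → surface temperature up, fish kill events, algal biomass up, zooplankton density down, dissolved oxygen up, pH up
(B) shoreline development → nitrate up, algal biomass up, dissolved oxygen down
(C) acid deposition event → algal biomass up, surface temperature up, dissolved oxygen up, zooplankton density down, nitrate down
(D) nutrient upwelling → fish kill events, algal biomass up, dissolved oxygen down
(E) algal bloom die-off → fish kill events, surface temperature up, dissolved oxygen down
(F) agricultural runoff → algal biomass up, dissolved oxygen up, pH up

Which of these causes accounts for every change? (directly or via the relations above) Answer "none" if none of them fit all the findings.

Per-candidate check:
(A) groundwater intrusion — algal biomass up ✓; fish kill events ✓; pH down ✗; zooplankton density down ✓; dissolved oxygen up ✓; surface temperature up ✓
(B) shoreline development — fails on fish kill events, pH down, zooplankton density down, dissolved oxygen up, surface temperature up (predicts dissolved oxygen down, not dissolved oxygen up)
(C) acid deposition event — does not account for fish kill events, pH down
(D) nutrient upwelling — fails on pH down, zooplankton density down, dissolved oxygen up, surface temperature up (predicts dissolved oxygen down, not dissolved oxygen up)
(E) algal bloom die-off — algal biomass up ✗; fish kill events ✓; pH down ✗; zooplankton density down ✗; dissolved oxygen up ✗; surface temperature up ✓
(F) agricultural runoff — algal biomass up ✓; fish kill events ✗; pH down ✗; zooplankton density down ✗; dissolved oxygen up ✓; surface temperature up ✗
Every candidate fails on at least one observation.

none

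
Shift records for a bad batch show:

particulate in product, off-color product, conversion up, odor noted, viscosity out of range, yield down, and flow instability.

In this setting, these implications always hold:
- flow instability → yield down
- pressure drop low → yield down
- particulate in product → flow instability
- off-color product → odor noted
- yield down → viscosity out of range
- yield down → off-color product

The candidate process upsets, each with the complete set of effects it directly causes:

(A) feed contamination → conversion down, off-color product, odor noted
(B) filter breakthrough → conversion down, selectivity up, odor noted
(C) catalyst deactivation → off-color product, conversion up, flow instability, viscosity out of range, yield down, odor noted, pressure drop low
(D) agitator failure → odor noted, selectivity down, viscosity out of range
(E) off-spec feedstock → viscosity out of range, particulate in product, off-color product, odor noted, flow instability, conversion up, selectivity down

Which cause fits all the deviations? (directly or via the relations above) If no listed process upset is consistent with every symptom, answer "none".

Testing each hypothesis:
(A) feed contamination — particulate in product NO; off-color product yes; conversion up NO; odor noted yes; viscosity out of range NO; yield down NO; flow instability NO
(B) filter breakthrough — fails on particulate in product, off-color product, conversion up, viscosity out of range, yield down, flow instability (predicts conversion down, not conversion up)
(C) catalyst deactivation — particulate in product NO; off-color product yes; conversion up yes; odor noted yes; viscosity out of range yes; yield down yes; flow instability yes
(D) agitator failure — does not account for particulate in product, off-color product, conversion up, yield down, flow instability
(E) off-spec feedstock — particulate in product yes; off-color product yes; conversion up yes; odor noted yes; viscosity out of range yes; yield down yes (via flow instability → yield down); flow instability yes
Only (E) is consistent with every observation.

E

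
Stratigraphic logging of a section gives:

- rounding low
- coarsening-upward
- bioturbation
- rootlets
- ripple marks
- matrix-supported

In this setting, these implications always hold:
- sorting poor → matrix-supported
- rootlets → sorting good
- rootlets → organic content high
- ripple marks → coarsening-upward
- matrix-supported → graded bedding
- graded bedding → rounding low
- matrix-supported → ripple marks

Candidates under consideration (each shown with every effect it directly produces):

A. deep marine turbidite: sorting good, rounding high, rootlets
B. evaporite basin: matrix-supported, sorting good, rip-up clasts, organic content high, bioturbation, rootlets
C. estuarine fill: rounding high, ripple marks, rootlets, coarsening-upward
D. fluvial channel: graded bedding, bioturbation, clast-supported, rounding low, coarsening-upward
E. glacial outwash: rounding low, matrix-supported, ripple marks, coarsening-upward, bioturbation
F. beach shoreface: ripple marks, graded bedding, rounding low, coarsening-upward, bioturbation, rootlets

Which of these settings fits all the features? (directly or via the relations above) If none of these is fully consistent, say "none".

B

Checking each candidate against the observations:
(A) deep marine turbidite — rounding low NO; coarsening-upward NO; bioturbation NO; rootlets yes; ripple marks NO; matrix-supported NO
(B) evaporite basin — rounding low yes (through matrix-supported → graded bedding → rounding low); coarsening-upward yes (through matrix-supported → ripple marks → coarsening-upward); bioturbation yes; rootlets yes; ripple marks yes (through matrix-supported → ripple marks); matrix-supported yes
(C) estuarine fill — rounding low NO; coarsening-upward yes; bioturbation NO; rootlets yes; ripple marks yes; matrix-supported NO
(D) fluvial channel — rounding low yes; coarsening-upward yes; bioturbation yes; rootlets NO; ripple marks NO; matrix-supported NO
(E) glacial outwash — rounding low yes; coarsening-upward yes; bioturbation yes; rootlets NO; ripple marks yes; matrix-supported yes
(F) beach shoreface — does not account for matrix-supported
(B) alone accounts for all the evidence.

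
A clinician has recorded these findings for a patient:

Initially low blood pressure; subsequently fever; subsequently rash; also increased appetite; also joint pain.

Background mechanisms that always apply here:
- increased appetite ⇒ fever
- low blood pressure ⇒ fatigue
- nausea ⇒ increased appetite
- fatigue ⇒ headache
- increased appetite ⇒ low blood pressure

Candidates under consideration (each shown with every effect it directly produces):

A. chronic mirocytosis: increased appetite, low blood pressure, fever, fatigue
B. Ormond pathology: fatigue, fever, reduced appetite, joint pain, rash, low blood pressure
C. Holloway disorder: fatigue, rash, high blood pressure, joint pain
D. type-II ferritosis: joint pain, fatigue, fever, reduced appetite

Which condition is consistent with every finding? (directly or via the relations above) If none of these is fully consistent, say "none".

Checking each candidate against the observations:
(A) chronic mirocytosis — low blood pressure ✓; fever ✓; rash ✗; increased appetite ✓; joint pain ✗
(B) Ormond pathology — low blood pressure ✓; fever ✓; rash ✓; increased appetite ✗; joint pain ✓
(C) Holloway disorder — low blood pressure ✗; fever ✗; rash ✓; increased appetite ✗; joint pain ✓
(D) type-II ferritosis — fails on low blood pressure, rash, increased appetite (predicts reduced appetite, not increased appetite)
No candidate is consistent with all observations.

none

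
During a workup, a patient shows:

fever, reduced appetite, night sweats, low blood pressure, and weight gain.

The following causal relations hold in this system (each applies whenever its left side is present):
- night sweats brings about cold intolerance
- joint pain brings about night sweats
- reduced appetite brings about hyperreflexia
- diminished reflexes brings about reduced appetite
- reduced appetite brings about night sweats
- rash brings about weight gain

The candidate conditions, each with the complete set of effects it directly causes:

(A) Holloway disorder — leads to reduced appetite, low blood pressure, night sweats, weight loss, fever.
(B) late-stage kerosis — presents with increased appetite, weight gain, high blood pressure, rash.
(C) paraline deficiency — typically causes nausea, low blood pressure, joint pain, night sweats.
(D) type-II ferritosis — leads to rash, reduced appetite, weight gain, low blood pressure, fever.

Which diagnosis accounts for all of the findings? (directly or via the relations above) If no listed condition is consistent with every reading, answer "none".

D

For each candidate, compare predicted effects to what was observed:
(A) Holloway disorder — fever +; reduced appetite +; night sweats +; low blood pressure +; weight gain -
(B) late-stage kerosis — fails on fever, reduced appetite, night sweats, low blood pressure (predicts increased appetite, not reduced appetite; predicts high blood pressure, not low blood pressure)
(C) paraline deficiency — fever -; reduced appetite -; night sweats +; low blood pressure +; weight gain -
(D) type-II ferritosis — fever +; reduced appetite +; night sweats + (by reduced appetite → night sweats); low blood pressure +; weight gain +
(D) alone accounts for all the evidence.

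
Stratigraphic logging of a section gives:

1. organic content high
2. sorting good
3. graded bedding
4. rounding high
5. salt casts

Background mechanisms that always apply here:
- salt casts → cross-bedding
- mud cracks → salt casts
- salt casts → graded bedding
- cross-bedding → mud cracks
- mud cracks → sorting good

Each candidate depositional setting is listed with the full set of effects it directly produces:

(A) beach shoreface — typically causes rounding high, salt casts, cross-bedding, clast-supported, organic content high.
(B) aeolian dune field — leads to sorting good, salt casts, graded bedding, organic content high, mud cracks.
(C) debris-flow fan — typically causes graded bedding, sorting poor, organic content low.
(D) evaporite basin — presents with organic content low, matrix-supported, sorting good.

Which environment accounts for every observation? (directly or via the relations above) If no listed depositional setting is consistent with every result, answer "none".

A

Testing each hypothesis:
(A) beach shoreface — accounts for every observation (sorting good through cross-bedding → mud cracks → sorting good)
(B) aeolian dune field — does not account for rounding high
(C) debris-flow fan — organic content high NO; sorting good NO; graded bedding yes; rounding high NO; salt casts NO
(D) evaporite basin — fails on organic content high, graded bedding, rounding high, salt casts (predicts organic content low, not organic content high)
(A) is the only candidate with no mismatches.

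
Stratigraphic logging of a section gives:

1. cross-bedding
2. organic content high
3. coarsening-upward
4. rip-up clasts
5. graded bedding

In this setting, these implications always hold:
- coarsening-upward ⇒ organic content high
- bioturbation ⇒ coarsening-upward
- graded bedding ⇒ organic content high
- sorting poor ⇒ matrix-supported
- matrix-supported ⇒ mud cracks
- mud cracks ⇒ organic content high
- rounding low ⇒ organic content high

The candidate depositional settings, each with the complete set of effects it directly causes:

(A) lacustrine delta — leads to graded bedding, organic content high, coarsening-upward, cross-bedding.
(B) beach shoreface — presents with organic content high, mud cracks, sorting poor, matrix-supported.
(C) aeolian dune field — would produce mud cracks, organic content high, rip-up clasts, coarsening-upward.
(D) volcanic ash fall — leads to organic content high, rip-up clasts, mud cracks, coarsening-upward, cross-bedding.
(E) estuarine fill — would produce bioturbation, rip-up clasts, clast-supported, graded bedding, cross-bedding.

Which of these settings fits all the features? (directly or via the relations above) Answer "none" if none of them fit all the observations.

Testing each hypothesis:
(A) lacustrine delta — cross-bedding match; organic content high match; coarsening-upward match; rip-up clasts miss; graded bedding match
(B) beach shoreface — does not account for cross-bedding, coarsening-upward, rip-up clasts, graded bedding
(C) aeolian dune field — does not account for cross-bedding, graded bedding
(D) volcanic ash fall — does not account for graded bedding
(E) estuarine fill — accounts for every observation (organic content high via graded bedding → organic content high)
(E) is the only candidate with no mismatches.

E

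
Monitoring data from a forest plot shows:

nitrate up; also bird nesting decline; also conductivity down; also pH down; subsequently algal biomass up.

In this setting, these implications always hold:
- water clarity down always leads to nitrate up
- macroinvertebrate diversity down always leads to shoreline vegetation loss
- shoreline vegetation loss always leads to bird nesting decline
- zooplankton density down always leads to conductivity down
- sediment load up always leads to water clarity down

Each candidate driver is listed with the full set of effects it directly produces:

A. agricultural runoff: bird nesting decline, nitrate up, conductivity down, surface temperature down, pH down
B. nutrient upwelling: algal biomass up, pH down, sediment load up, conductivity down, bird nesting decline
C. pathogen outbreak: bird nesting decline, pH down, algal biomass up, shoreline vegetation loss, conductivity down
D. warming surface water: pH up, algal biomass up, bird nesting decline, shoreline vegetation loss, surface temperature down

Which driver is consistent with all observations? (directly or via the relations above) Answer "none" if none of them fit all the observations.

B

For each candidate, compare predicted effects to what was observed:
(A) agricultural runoff — nitrate up +; bird nesting decline +; conductivity down +; pH down +; algal biomass up -
(B) nutrient upwelling — accounts for every observation (nitrate up by sediment load up → water clarity down → nitrate up)
(C) pathogen outbreak — nitrate up -; bird nesting decline +; conductivity down +; pH down +; algal biomass up +
(D) warming surface water — fails on nitrate up, conductivity down, pH down (predicts pH up, not pH down)
Only (B) is consistent with every observation.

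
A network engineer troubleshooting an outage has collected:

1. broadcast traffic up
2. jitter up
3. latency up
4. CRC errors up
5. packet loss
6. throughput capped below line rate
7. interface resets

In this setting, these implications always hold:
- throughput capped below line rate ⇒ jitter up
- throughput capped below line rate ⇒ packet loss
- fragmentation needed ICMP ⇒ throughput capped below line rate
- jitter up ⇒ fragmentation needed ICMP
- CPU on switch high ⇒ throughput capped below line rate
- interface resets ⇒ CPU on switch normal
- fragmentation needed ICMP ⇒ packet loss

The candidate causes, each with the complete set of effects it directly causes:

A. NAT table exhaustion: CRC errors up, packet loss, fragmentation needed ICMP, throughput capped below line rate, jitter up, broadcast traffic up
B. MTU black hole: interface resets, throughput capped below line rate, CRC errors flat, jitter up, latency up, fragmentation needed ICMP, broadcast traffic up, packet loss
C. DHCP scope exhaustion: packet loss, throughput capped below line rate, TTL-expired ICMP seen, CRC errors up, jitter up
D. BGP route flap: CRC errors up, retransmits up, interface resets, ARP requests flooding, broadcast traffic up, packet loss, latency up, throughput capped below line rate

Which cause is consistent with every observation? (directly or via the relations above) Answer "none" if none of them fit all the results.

D

For each candidate, compare predicted effects to what was observed:
(A) NAT table exhaustion — does not account for latency up, interface resets
(B) MTU black hole — broadcast traffic up match; jitter up match; latency up match; CRC errors up miss; packet loss match; throughput capped below line rate match; interface resets match
(C) DHCP scope exhaustion — does not account for broadcast traffic up, latency up, interface resets
(D) BGP route flap — broadcast traffic up match; jitter up match (via throughput capped below line rate → jitter up); latency up match; CRC errors up match; packet loss match; throughput capped below line rate match; interface resets match
(D) alone accounts for all the evidence.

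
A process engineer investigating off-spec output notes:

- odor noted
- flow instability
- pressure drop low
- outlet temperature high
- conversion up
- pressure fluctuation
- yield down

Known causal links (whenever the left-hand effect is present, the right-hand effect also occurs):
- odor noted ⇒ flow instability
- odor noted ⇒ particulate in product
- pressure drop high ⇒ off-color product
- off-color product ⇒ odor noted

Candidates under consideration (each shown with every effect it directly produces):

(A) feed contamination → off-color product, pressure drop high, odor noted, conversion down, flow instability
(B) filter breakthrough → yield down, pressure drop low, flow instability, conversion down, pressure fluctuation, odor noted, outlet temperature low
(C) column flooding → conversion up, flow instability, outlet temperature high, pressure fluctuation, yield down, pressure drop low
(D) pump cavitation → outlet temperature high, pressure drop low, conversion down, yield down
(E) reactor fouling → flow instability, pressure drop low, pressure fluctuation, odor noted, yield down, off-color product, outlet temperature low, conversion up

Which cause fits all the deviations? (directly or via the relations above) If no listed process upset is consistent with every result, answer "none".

Testing each hypothesis:
(A) feed contamination — odor noted +; flow instability +; pressure drop low -; outlet temperature high -; conversion up -; pressure fluctuation -; yield down -
(B) filter breakthrough — odor noted +; flow instability +; pressure drop low +; outlet temperature high -; conversion up -; pressure fluctuation +; yield down +
(C) column flooding — odor noted -; flow instability +; pressure drop low +; outlet temperature high +; conversion up +; pressure fluctuation +; yield down +
(D) pump cavitation — odor noted -; flow instability -; pressure drop low +; outlet temperature high +; conversion up -; pressure fluctuation -; yield down +
(E) reactor fouling — fails on outlet temperature high (predicts outlet temperature low, not outlet temperature high)
Every candidate fails on at least one observation.

none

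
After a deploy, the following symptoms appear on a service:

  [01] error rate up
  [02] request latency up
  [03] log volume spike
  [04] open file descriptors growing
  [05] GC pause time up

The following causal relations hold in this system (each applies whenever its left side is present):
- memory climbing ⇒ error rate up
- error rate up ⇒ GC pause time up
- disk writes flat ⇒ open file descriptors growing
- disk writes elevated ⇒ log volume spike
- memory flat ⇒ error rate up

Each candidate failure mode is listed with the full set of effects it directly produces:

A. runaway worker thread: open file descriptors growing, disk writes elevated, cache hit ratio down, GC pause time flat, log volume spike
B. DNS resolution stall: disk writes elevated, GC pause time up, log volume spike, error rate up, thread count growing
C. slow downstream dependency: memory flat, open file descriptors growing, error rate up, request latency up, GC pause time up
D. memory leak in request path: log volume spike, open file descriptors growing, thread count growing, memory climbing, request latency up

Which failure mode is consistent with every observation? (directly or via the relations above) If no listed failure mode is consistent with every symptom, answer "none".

D

Checking each candidate against the observations:
(A) runaway worker thread — error rate up ✗; request latency up ✗; log volume spike ✓; open file descriptors growing ✓; GC pause time up ✗
(B) DNS resolution stall — error rate up ✓; request latency up ✗; log volume spike ✓; open file descriptors growing ✗; GC pause time up ✓
(C) slow downstream dependency — error rate up ✓; request latency up ✓; log volume spike ✗; open file descriptors growing ✓; GC pause time up ✓
(D) memory leak in request path — accounts for every observation (error rate up by memory climbing → error rate up)
(D) is the only candidate with no mismatches.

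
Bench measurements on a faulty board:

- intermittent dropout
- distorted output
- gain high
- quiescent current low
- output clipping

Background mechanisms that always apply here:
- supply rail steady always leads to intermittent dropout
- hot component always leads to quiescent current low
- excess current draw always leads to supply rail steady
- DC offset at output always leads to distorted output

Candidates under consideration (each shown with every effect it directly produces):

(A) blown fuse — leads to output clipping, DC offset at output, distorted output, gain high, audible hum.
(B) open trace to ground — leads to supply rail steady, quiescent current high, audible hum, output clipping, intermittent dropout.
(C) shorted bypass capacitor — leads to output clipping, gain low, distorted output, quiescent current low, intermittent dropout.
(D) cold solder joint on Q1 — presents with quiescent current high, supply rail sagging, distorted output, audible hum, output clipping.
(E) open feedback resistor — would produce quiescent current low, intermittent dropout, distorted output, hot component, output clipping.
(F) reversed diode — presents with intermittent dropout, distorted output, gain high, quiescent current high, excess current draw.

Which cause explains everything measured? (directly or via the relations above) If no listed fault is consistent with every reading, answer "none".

For each candidate, compare predicted effects to what was observed:
(A) blown fuse — intermittent dropout NO; distorted output yes; gain high yes; quiescent current low NO; output clipping yes
(B) open trace to ground — intermittent dropout yes; distorted output NO; gain high NO; quiescent current low NO; output clipping yes
(C) shorted bypass capacitor — intermittent dropout yes; distorted output yes; gain high NO; quiescent current low yes; output clipping yes
(D) cold solder joint on Q1 — fails on intermittent dropout, gain high, quiescent current low (predicts quiescent current high, not quiescent current low)
(E) open feedback resistor — does not account for gain high
(F) reversed diode — fails on quiescent current low, output clipping (predicts quiescent current high, not quiescent current low)
None of the listed candidates fits everything.

none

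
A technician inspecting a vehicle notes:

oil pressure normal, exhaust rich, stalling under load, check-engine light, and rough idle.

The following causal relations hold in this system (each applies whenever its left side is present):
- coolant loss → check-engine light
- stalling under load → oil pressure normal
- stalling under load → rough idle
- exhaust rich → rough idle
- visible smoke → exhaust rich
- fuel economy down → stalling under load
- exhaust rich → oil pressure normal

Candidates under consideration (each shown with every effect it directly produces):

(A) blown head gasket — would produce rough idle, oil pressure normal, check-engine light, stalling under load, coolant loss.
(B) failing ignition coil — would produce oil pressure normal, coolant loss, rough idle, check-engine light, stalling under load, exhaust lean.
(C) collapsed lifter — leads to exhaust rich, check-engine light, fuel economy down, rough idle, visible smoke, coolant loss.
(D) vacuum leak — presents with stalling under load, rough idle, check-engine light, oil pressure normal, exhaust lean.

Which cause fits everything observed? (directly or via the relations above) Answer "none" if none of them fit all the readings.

Testing each hypothesis:
(A) blown head gasket — oil pressure normal match; exhaust rich miss; stalling under load match; check-engine light match; rough idle match
(B) failing ignition coil — oil pressure normal match; exhaust rich miss; stalling under load match; check-engine light match; rough idle match
(C) collapsed lifter — accounts for every observation (oil pressure normal via exhaust rich → oil pressure normal)
(D) vacuum leak — oil pressure normal match; exhaust rich miss; stalling under load match; check-engine light match; rough idle match
(C) alone accounts for all the evidence.

C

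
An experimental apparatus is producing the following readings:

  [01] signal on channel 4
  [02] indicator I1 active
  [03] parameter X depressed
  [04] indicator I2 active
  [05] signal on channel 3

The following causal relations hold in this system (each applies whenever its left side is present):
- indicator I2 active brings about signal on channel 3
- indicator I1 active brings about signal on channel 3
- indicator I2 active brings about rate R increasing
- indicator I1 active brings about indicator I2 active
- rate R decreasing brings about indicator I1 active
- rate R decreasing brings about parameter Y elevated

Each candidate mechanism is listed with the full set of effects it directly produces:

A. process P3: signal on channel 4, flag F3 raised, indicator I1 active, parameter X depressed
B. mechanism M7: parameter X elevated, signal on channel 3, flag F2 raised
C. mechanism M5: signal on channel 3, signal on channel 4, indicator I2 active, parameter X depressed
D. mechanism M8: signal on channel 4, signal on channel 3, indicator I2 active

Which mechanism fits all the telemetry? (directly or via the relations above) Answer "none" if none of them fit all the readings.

A

Per-candidate check:
(A) process P3 — accounts for every observation (indicator I2 active through indicator I1 active → indicator I2 active)
(B) mechanism M7 — signal on channel 4 -; indicator I1 active -; parameter X depressed -; indicator I2 active -; signal on channel 3 +
(C) mechanism M5 — does not account for indicator I1 active
(D) mechanism M8 — signal on channel 4 +; indicator I1 active -; parameter X depressed -; indicator I2 active +; signal on channel 3 +
Only (A) is consistent with every observation.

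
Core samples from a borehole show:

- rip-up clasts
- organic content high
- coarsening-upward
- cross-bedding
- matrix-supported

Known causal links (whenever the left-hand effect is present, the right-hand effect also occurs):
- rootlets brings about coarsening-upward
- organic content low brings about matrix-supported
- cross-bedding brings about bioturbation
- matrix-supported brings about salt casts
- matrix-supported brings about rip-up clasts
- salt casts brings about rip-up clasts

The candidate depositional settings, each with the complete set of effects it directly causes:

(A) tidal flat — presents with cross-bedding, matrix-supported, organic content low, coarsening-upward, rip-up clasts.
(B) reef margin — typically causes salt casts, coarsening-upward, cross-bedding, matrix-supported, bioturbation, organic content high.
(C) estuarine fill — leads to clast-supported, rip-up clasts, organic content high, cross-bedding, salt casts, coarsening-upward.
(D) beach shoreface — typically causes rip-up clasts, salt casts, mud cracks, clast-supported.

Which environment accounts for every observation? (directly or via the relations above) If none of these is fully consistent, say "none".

B

Per-candidate check:
(A) tidal flat — fails on organic content high (predicts organic content low, not organic content high)
(B) reef margin — accounts for every observation (rip-up clasts via salt casts → rip-up clasts)
(C) estuarine fill — fails on matrix-supported (predicts clast-supported, not matrix-supported)
(D) beach shoreface — rip-up clasts +; organic content high -; coarsening-upward -; cross-bedding -; matrix-supported -
(B) is the only candidate with no mismatches.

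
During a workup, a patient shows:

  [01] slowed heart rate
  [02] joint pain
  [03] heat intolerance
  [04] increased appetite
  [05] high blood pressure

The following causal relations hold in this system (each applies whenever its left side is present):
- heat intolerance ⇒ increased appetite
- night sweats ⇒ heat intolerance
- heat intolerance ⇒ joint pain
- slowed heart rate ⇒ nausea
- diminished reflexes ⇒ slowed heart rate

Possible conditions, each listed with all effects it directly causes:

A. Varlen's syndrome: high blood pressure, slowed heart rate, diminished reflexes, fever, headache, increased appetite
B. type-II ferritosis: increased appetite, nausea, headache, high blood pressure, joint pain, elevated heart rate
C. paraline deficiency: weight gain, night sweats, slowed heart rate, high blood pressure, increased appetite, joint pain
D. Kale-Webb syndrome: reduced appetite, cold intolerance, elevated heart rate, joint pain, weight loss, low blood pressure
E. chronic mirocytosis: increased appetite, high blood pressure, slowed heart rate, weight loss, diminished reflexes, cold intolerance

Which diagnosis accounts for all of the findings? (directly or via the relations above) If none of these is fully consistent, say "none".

For each candidate, compare predicted effects to what was observed:
(A) Varlen's syndrome — slowed heart rate match; joint pain miss; heat intolerance miss; increased appetite match; high blood pressure match
(B) type-II ferritosis — slowed heart rate miss; joint pain match; heat intolerance miss; increased appetite match; high blood pressure match
(C) paraline deficiency — accounts for every observation (heat intolerance via night sweats → heat intolerance)
(D) Kale-Webb syndrome — fails on slowed heart rate, heat intolerance, increased appetite, high blood pressure (predicts elevated heart rate, not slowed heart rate; predicts cold intolerance, not heat intolerance; predicts reduced appetite, not increased appetite; predicts low blood pressure, not high blood pressure)
(E) chronic mirocytosis — slowed heart rate match; joint pain miss; heat intolerance miss; increased appetite match; high blood pressure match
(C) alone accounts for all the evidence.

C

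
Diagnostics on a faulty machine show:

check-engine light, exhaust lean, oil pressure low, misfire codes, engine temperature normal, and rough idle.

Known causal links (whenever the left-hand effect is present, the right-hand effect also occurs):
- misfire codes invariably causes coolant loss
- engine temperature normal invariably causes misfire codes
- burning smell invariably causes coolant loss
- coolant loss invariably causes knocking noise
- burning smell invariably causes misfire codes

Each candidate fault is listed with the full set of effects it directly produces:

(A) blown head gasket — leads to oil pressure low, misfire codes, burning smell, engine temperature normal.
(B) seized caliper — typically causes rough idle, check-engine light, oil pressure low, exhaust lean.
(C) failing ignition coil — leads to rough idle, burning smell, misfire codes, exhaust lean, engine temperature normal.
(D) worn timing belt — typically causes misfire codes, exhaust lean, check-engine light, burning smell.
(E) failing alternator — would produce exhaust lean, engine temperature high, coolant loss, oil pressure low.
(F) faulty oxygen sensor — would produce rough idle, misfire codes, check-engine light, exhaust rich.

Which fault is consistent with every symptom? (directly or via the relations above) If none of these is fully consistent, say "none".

none

Checking each candidate against the observations:
(A) blown head gasket — does not account for check-engine light, exhaust lean, rough idle
(B) seized caliper — check-engine light ✓; exhaust lean ✓; oil pressure low ✓; misfire codes ✗; engine temperature normal ✗; rough idle ✓
(C) failing ignition coil — check-engine light ✗; exhaust lean ✓; oil pressure low ✗; misfire codes ✓; engine temperature normal ✓; rough idle ✓
(D) worn timing belt — check-engine light ✓; exhaust lean ✓; oil pressure low ✗; misfire codes ✓; engine temperature normal ✗; rough idle ✗
(E) failing alternator — fails on check-engine light, misfire codes, engine temperature normal, rough idle (predicts engine temperature high, not engine temperature normal)
(F) faulty oxygen sensor — check-engine light ✓; exhaust lean ✗; oil pressure low ✗; misfire codes ✓; engine temperature normal ✗; rough idle ✓
Every candidate fails on at least one observation.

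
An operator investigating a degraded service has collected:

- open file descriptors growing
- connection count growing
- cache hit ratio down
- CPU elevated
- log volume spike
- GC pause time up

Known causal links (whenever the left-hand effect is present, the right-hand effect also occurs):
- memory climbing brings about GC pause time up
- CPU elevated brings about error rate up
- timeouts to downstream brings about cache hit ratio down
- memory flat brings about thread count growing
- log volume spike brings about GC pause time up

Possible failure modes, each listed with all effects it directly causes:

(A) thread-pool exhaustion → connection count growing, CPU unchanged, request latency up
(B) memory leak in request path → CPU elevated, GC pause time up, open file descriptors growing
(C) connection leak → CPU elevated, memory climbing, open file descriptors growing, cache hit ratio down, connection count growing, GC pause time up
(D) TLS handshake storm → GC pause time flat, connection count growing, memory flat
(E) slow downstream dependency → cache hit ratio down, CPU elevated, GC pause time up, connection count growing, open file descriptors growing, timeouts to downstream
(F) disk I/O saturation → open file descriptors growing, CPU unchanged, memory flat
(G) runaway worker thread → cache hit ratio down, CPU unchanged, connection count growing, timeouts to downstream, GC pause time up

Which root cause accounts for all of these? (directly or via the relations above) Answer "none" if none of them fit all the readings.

Testing each hypothesis:
(A) thread-pool exhaustion — fails on open file descriptors growing, cache hit ratio down, CPU elevated, log volume spike, GC pause time up (predicts CPU unchanged, not CPU elevated)
(B) memory leak in request path — open file descriptors growing +; connection count growing -; cache hit ratio down -; CPU elevated +; log volume spike -; GC pause time up +
(C) connection leak — does not account for log volume spike
(D) TLS handshake storm — fails on open file descriptors growing, cache hit ratio down, CPU elevated, log volume spike, GC pause time up (predicts GC pause time flat, not GC pause time up)
(E) slow downstream dependency — does not account for log volume spike
(F) disk I/O saturation — open file descriptors growing +; connection count growing -; cache hit ratio down -; CPU elevated -; log volume spike -; GC pause time up -
(G) runaway worker thread — fails on open file descriptors growing, CPU elevated, log volume spike (predicts CPU unchanged, not CPU elevated)
None of the listed candidates fits everything.

none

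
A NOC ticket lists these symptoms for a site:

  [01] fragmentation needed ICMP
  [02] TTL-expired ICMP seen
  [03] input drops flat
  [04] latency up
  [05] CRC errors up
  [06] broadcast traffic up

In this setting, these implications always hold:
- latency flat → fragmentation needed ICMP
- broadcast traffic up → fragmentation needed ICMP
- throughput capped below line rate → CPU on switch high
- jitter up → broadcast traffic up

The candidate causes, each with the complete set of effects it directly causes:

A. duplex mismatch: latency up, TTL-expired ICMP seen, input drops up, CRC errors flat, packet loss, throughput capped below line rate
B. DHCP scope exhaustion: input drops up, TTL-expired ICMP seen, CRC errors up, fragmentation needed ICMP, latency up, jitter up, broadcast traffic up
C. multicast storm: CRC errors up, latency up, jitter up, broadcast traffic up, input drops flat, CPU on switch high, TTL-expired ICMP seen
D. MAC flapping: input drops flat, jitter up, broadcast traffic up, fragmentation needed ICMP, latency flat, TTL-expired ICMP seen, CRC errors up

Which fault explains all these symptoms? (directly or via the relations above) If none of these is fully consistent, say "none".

C

Testing each hypothesis:
(A) duplex mismatch — fails on fragmentation needed ICMP, input drops flat, CRC errors up, broadcast traffic up (predicts input drops up, not input drops flat; predicts CRC errors flat, not CRC errors up)
(B) DHCP scope exhaustion — fails on input drops flat (predicts input drops up, not input drops flat)
(C) multicast storm — fragmentation needed ICMP ✓ (via broadcast traffic up → fragmentation needed ICMP); TTL-expired ICMP seen ✓; input drops flat ✓; latency up ✓; CRC errors up ✓; broadcast traffic up ✓
(D) MAC flapping — fragmentation needed ICMP ✓; TTL-expired ICMP seen ✓; input drops flat ✓; latency up ✗; CRC errors up ✓; broadcast traffic up ✓
(C) alone accounts for all the evidence.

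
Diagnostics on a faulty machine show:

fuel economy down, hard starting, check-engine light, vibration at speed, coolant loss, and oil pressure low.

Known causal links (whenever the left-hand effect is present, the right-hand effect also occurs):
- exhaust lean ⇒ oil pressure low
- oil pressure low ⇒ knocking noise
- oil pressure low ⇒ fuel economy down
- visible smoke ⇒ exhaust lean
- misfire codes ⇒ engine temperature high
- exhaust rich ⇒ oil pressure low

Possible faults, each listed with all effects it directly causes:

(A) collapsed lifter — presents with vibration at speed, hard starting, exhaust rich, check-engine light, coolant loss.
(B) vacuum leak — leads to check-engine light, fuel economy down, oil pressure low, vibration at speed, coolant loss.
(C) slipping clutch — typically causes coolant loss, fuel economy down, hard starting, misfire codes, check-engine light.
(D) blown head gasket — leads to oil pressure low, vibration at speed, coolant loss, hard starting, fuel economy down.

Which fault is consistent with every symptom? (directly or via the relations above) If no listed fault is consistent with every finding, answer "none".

A

Checking each candidate against the observations:
(A) collapsed lifter — fuel economy down ✓ (via exhaust rich → oil pressure low → fuel economy down); hard starting ✓; check-engine light ✓; vibration at speed ✓; coolant loss ✓; oil pressure low ✓ (via exhaust rich → oil pressure low)
(B) vacuum leak — fuel economy down ✓; hard starting ✗; check-engine light ✓; vibration at speed ✓; coolant loss ✓; oil pressure low ✓
(C) slipping clutch — does not account for vibration at speed, oil pressure low
(D) blown head gasket — does not account for check-engine light
Only (A) is consistent with every observation.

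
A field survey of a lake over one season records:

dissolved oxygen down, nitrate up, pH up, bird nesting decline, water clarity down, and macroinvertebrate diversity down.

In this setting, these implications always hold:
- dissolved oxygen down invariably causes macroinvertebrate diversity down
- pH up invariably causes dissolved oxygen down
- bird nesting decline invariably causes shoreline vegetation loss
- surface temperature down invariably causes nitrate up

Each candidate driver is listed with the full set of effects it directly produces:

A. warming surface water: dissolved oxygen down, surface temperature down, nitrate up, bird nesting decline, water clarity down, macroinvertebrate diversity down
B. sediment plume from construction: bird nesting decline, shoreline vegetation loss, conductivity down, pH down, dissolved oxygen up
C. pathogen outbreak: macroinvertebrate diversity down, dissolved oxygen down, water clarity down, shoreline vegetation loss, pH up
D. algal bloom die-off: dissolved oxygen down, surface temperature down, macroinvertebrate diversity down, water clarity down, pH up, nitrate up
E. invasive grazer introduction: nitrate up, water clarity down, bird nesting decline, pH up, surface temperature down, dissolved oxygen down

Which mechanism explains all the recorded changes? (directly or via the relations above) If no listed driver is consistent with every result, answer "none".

Testing each hypothesis:
(A) warming surface water — does not account for pH up
(B) sediment plume from construction — fails on dissolved oxygen down, nitrate up, pH up, water clarity down, macroinvertebrate diversity down (predicts dissolved oxygen up, not dissolved oxygen down; predicts pH down, not pH up)
(C) pathogen outbreak — dissolved oxygen down yes; nitrate up NO; pH up yes; bird nesting decline NO; water clarity down yes; macroinvertebrate diversity down yes
(D) algal bloom die-off — dissolved oxygen down yes; nitrate up yes; pH up yes; bird nesting decline NO; water clarity down yes; macroinvertebrate diversity down yes
(E) invasive grazer introduction — dissolved oxygen down yes; nitrate up yes; pH up yes; bird nesting decline yes; water clarity down yes; macroinvertebrate diversity down yes (by dissolved oxygen down → macroinvertebrate diversity down)
(E) is the only candidate with no mismatches.

E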